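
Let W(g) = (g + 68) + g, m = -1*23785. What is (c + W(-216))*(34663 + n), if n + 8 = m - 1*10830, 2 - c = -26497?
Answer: 1045400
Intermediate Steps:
c = 26499 (c = 2 - 1*(-26497) = 2 + 26497 = 26499)
m = -23785
W(g) = 68 + 2*g (W(g) = (68 + g) + g = 68 + 2*g)
n = -34623 (n = -8 + (-23785 - 1*10830) = -8 + (-23785 - 10830) = -8 - 34615 = -34623)
(c + W(-216))*(34663 + n) = (26499 + (68 + 2*(-216)))*(34663 - 34623) = (26499 + (68 - 432))*40 = (26499 - 364)*40 = 26135*40 = 1045400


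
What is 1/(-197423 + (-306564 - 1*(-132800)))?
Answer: -1/371187 ≈ -2.6941e-6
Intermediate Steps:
1/(-197423 + (-306564 - 1*(-132800))) = 1/(-197423 + (-306564 + 132800)) = 1/(-197423 - 173764) = 1/(-371187) = -1/371187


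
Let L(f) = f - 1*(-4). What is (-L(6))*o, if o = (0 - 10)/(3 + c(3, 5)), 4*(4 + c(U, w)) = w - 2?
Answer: -400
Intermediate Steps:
c(U, w) = -9/2 + w/4 (c(U, w) = -4 + (w - 2)/4 = -4 + (-2 + w)/4 = -4 + (-1/2 + w/4) = -9/2 + w/4)
L(f) = 4 + f (L(f) = f + 4 = 4 + f)
o = 40 (o = (0 - 10)/(3 + (-9/2 + (1/4)*5)) = -10/(3 + (-9/2 + 5/4)) = -10/(3 - 13/4) = -10/(-1/4) = -10*(-4) = 40)
(-L(6))*o = -(4 + 6)*40 = -1*10*40 = -10*40 = -400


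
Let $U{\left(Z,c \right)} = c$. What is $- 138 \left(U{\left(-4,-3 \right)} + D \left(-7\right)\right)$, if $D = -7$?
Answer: $-6348$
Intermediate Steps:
$- 138 \left(U{\left(-4,-3 \right)} + D \left(-7\right)\right) = - 138 \left(-3 - -49\right) = - 138 \left(-3 + 49\right) = \left(-138\right) 46 = -6348$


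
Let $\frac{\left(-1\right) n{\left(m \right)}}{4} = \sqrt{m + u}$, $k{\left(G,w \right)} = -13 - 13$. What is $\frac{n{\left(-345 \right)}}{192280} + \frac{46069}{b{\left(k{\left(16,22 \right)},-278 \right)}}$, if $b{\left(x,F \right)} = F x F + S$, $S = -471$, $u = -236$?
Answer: $- \frac{2003}{87385} - \frac{i \sqrt{581}}{48070} \approx -0.022922 - 0.00050143 i$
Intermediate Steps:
$k{\left(G,w \right)} = -26$
$b{\left(x,F \right)} = -471 + x F^{2}$ ($b{\left(x,F \right)} = F x F - 471 = x F^{2} - 471 = -471 + x F^{2}$)
$n{\left(m \right)} = - 4 \sqrt{-236 + m}$ ($n{\left(m \right)} = - 4 \sqrt{m - 236} = - 4 \sqrt{-236 + m}$)
$\frac{n{\left(-345 \right)}}{192280} + \frac{46069}{b{\left(k{\left(16,22 \right)},-278 \right)}} = \frac{\left(-4\right) \sqrt{-236 - 345}}{192280} + \frac{46069}{-471 - 26 \left(-278\right)^{2}} = - 4 \sqrt{-581} \cdot \frac{1}{192280} + \frac{46069}{-471 - 2009384} = - 4 i \sqrt{581} \cdot \frac{1}{192280} + \frac{46069}{-471 - 2009384} = - 4 i \sqrt{581} \cdot \frac{1}{192280} + \frac{46069}{-2009855} = - \frac{i \sqrt{581}}{48070} + 46069 \left(- \frac{1}{2009855}\right) = - \frac{i \sqrt{581}}{48070} - \frac{2003}{87385} = - \frac{2003}{87385} - \frac{i \sqrt{581}}{48070}$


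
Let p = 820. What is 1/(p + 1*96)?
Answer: 1/916 ≈ 0.0010917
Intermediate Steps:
1/(p + 1*96) = 1/(820 + 1*96) = 1/(820 + 96) = 1/916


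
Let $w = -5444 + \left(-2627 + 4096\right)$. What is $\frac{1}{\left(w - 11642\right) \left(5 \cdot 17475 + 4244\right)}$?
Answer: $- \frac{1}{1430813923} \approx -6.989 \cdot 10^{-10}$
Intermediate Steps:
$w = -3975$ ($w = -5444 + 1469 = -3975$)
$\frac{1}{\left(w - 11642\right) \left(5 \cdot 17475 + 4244\right)} = \frac{1}{\left(-3975 - 11642\right) \left(5 \cdot 17475 + 4244\right)} = \frac{1}{\left(-15617\right) \left(87375 + 4244\right)} = \frac{1}{\left(-15617\right) 91619} = \frac{1}{-1430813923} = - \frac{1}{1430813923}$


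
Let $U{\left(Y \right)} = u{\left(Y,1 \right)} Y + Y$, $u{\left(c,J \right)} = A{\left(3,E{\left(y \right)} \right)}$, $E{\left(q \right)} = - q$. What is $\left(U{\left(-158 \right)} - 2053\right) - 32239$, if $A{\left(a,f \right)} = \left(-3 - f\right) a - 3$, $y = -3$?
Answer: $-31132$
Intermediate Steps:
$A{\left(a,f \right)} = -3 + a \left(-3 - f\right)$ ($A{\left(a,f \right)} = a \left(-3 - f\right) - 3 = -3 + a \left(-3 - f\right)$)
$u{\left(c,J \right)} = -21$ ($u{\left(c,J \right)} = -3 - 9 - 3 \left(\left(-1\right) \left(-3\right)\right) = -3 - 9 - 3 \cdot 3 = -3 - 9 - 9 = -21$)
$U{\left(Y \right)} = - 20 Y$ ($U{\left(Y \right)} = - 21 Y + Y = - 20 Y$)
$\left(U{\left(-158 \right)} - 2053\right) - 32239 = \left(\left(-20\right) \left(-158\right) - 2053\right) - 32239 = \left(3160 - 2053\right) - 32239 = 1107 - 32239 = -31132$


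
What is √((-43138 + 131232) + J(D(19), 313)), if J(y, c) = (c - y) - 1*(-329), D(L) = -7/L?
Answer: √32033829/19 ≈ 297.89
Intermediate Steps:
J(y, c) = 329 + c - y (J(y, c) = (c - y) + 329 = 329 + c - y)
√((-43138 + 131232) + J(D(19), 313)) = √((-43138 + 131232) + (329 + 313 - (-7)/19)) = √(88094 + (329 + 313 - (-7)/19)) = √(88094 + (329 + 313 - 1*(-7/19))) = √(88094 + (329 + 313 + 7/19)) = √(88094 + 12205/19) = √(1685991/19) = √32033829/19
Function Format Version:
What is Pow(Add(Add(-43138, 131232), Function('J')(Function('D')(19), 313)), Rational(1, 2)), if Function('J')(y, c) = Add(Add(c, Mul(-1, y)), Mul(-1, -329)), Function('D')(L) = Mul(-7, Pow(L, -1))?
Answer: Mul(Rational(1, 19), Pow(32033829, Rational(1, 2))) ≈ 297.89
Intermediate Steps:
Function('J')(y, c) = Add(329, c, Mul(-1, y)) (Function('J')(y, c) = Add(Add(c, Mul(-1, y)), 329) = Add(329, c, Mul(-1, y)))
Pow(Add(Add(-43138, 131232), Function('J')(Function('D')(19), 313)), Rational(1, 2)) = Pow(Add(Add(-43138, 131232), Add(329, 313, Mul(-1, Mul(-7, Pow(19, -1))))), Rational(1, 2)) = Pow(Add(88094, Add(329, 313, Mul(-1, Mul(-7, Rational(1, 19))))), Rational(1, 2)) = Pow(Add(88094, Add(329, 313, Mul(-1, Rational(-7, 19)))), Rational(1, 2)) = Pow(Add(88094, Add(329, 313, Rational(7, 19))), Rational(1, 2)) = Pow(Add(88094, Rational(12205, 19)), Rational(1, 2)) = Pow(Rational(1685991, 19), Rational(1, 2)) = Mul(Rational(1, 19), Pow(32033829, Rational(1, 2)))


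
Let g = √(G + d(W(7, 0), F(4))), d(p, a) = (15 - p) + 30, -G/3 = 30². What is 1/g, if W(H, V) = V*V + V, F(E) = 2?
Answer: -I*√295/885 ≈ -0.019407*I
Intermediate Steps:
W(H, V) = V + V² (W(H, V) = V² + V = V + V²)
G = -2700 (G = -3*30² = -3*900 = -2700)
d(p, a) = 45 - p
g = 3*I*√295 (g = √(-2700 + (45 - 0*(1 + 0))) = √(-2700 + (45 - 0)) = √(-2700 + (45 - 1*0)) = √(-2700 + (45 + 0)) = √(-2700 + 45) = √(-2655) = 3*I*√295 ≈ 51.527*I)
1/g = 1/(3*I*√295) = -I*√295/885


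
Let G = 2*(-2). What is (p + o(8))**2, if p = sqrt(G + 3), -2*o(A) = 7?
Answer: 45/4 - 7*I ≈ 11.25 - 7.0*I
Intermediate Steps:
G = -4
o(A) = -7/2 (o(A) = -1/2*7 = -7/2)
p = I (p = sqrt(-4 + 3) = sqrt(-1) = I ≈ 1.0*I)
(p + o(8))**2 = (I - 7/2)**2 = (-7/2 + I)**2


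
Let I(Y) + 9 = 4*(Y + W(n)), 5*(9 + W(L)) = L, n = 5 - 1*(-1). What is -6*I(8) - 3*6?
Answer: 156/5 ≈ 31.200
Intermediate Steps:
n = 6 (n = 5 + 1 = 6)
W(L) = -9 + L/5
I(Y) = -201/5 + 4*Y (I(Y) = -9 + 4*(Y + (-9 + (1/5)*6)) = -9 + 4*(Y + (-9 + 6/5)) = -9 + 4*(Y - 39/5) = -9 + 4*(-39/5 + Y) = -9 + (-156/5 + 4*Y) = -201/5 + 4*Y)
-6*I(8) - 3*6 = -6*(-201/5 + 4*8) - 3*6 = -6*(-201/5 + 32) - 18 = -6*(-41/5) - 18 = 246/5 - 18 = 156/5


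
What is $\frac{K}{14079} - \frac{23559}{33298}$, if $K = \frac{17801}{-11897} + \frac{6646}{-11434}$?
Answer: $- \frac{22564456752396293}{31885674745708758} \approx -0.70767$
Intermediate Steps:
$K = - \frac{141302048}{68015149}$ ($K = 17801 \left(- \frac{1}{11897}\right) + 6646 \left(- \frac{1}{11434}\right) = - \frac{17801}{11897} - \frac{3323}{5717} = - \frac{141302048}{68015149} \approx -2.0775$)
$\frac{K}{14079} - \frac{23559}{33298} = - \frac{141302048}{68015149 \cdot 14079} - \frac{23559}{33298} = \left(- \frac{141302048}{68015149}\right) \frac{1}{14079} - \frac{23559}{33298} = - \frac{141302048}{957585282771} - \frac{23559}{33298} = - \frac{22564456752396293}{31885674745708758}$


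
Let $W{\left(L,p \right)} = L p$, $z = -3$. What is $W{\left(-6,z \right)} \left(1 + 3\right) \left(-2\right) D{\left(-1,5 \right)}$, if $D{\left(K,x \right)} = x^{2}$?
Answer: $-3600$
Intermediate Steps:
$W{\left(-6,z \right)} \left(1 + 3\right) \left(-2\right) D{\left(-1,5 \right)} = \left(-6\right) \left(-3\right) \left(1 + 3\right) \left(-2\right) 5^{2} = 18 \cdot 4 \left(-2\right) 25 = 18 \left(-8\right) 25 = \left(-144\right) 25 = -3600$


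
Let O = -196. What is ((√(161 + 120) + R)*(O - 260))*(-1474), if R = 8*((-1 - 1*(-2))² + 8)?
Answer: 48394368 + 672144*√281 ≈ 5.9662e+7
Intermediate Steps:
R = 72 (R = 8*((-1 + 2)² + 8) = 8*(1² + 8) = 8*(1 + 8) = 8*9 = 72)
((√(161 + 120) + R)*(O - 260))*(-1474) = ((√(161 + 120) + 72)*(-196 - 260))*(-1474) = ((√281 + 72)*(-456))*(-1474) = ((72 + √281)*(-456))*(-1474) = (-32832 - 456*√281)*(-1474) = 48394368 + 672144*√281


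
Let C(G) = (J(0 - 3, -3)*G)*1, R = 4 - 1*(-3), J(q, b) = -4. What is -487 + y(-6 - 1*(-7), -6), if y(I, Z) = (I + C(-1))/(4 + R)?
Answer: -5352/11 ≈ -486.55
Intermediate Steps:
R = 7 (R = 4 + 3 = 7)
C(G) = -4*G (C(G) = -4*G*1 = -4*G)
y(I, Z) = 4/11 + I/11 (y(I, Z) = (I - 4*(-1))/(4 + 7) = (I + 4)/11 = (4 + I)*(1/11) = 4/11 + I/11)
-487 + y(-6 - 1*(-7), -6) = -487 + (4/11 + (-6 - 1*(-7))/11) = -487 + (4/11 + (-6 + 7)/11) = -487 + (4/11 + (1/11)*1) = -487 + (4/11 + 1/11) = -487 + 5/11 = -5352/11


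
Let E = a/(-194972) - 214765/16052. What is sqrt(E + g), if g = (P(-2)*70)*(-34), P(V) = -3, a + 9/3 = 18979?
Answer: sqrt(1090687996318634576663)/391211318 ≈ 84.419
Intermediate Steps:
a = 18976 (a = -3 + 18979 = 18976)
E = -10544441083/782422636 (E = 18976/(-194972) - 214765/16052 = 18976*(-1/194972) - 214765*1/16052 = -4744/48743 - 214765/16052 = -10544441083/782422636 ≈ -13.477)
g = 7140 (g = -3*70*(-34) = -210*(-34) = 7140)
sqrt(E + g) = sqrt(-10544441083/782422636 + 7140) = sqrt(5575953179957/782422636) = sqrt(1090687996318634576663)/391211318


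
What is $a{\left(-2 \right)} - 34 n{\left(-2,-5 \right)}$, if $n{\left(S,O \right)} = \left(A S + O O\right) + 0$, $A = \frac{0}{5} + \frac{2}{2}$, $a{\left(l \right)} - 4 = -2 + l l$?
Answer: $-776$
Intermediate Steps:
$a{\left(l \right)} = 2 + l^{2}$ ($a{\left(l \right)} = 4 + \left(-2 + l l\right) = 4 + \left(-2 + l^{2}\right) = 2 + l^{2}$)
$A = 1$ ($A = 0 \cdot \frac{1}{5} + 2 \cdot \frac{1}{2} = 0 + 1 = 1$)
$n{\left(S,O \right)} = S + O^{2}$ ($n{\left(S,O \right)} = \left(1 S + O O\right) + 0 = \left(S + O^{2}\right) + 0 = S + O^{2}$)
$a{\left(-2 \right)} - 34 n{\left(-2,-5 \right)} = \left(2 + \left(-2\right)^{2}\right) - 34 \left(-2 + \left(-5\right)^{2}\right) = \left(2 + 4\right) - 34 \left(-2 + 25\right) = 6 - 782 = -776$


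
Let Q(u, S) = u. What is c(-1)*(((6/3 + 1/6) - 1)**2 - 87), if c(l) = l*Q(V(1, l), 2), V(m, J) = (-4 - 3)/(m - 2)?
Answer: 21581/36 ≈ 599.47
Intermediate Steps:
V(m, J) = -7/(-2 + m)
c(l) = 7*l (c(l) = l*(-7/(-2 + 1)) = l*(-7/(-1)) = l*(-7*(-1)) = l*7 = 7*l)
c(-1)*(((6/3 + 1/6) - 1)**2 - 87) = (7*(-1))*(((6/3 + 1/6) - 1)**2 - 87) = -7*(((6*(1/3) + 1*(1/6)) - 1)**2 - 87) = -7*(((2 + 1/6) - 1)**2 - 87) = -7*((13/6 - 1)**2 - 87) = -7*((7/6)**2 - 87) = -7*(49/36 - 87) = -7*(-3083/36) = 21581/36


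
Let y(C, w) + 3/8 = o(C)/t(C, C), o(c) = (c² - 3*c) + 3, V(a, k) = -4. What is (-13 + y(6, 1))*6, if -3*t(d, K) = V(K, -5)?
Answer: 57/4 ≈ 14.250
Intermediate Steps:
t(d, K) = 4/3 (t(d, K) = -⅓*(-4) = 4/3)
o(c) = 3 + c² - 3*c
y(C, w) = 15/8 - 9*C/4 + 3*C²/4 (y(C, w) = -3/8 + (3 + C² - 3*C)/(4/3) = -3/8 + (3 + C² - 3*C)*(¾) = -3/8 + (9/4 - 9*C/4 + 3*C²/4) = 15/8 - 9*C/4 + 3*C²/4)
(-13 + y(6, 1))*6 = (-13 + (15/8 - 9/4*6 + (¾)*6²))*6 = (-13 + (15/8 - 27/2 + (¾)*36))*6 = (-13 + (15/8 - 27/2 + 27))*6 = (-13 + 123/8)*6 = (19/8)*6 = 57/4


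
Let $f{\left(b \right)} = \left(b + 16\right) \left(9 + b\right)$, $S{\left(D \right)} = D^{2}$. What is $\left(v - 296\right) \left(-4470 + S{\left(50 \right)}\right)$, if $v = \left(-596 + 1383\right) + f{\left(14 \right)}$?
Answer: $-2326570$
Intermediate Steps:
$f{\left(b \right)} = \left(9 + b\right) \left(16 + b\right)$ ($f{\left(b \right)} = \left(16 + b\right) \left(9 + b\right) = \left(9 + b\right) \left(16 + b\right)$)
$v = 1477$ ($v = \left(-596 + 1383\right) + \left(144 + 14^{2} + 25 \cdot 14\right) = 787 + \left(144 + 196 + 350\right) = 787 + 690 = 1477$)
$\left(v - 296\right) \left(-4470 + S{\left(50 \right)}\right) = \left(1477 - 296\right) \left(-4470 + 50^{2}\right) = \left(1477 - 296\right) \left(-4470 + 2500\right) = \left(1477 - 296\right) \left(-1970\right) = 1181 \left(-1970\right) = -2326570$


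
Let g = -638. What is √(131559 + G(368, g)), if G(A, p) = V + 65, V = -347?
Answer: √131277 ≈ 362.32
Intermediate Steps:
G(A, p) = -282 (G(A, p) = -347 + 65 = -282)
√(131559 + G(368, g)) = √(131559 - 282) = √131277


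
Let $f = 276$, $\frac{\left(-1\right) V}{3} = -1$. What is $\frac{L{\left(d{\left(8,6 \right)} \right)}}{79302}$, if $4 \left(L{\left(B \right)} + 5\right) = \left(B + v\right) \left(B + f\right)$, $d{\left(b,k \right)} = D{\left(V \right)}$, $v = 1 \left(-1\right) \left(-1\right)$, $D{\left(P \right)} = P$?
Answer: $\frac{137}{39651} \approx 0.0034551$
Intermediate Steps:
$V = 3$ ($V = \left(-3\right) \left(-1\right) = 3$)
$v = 1$ ($v = \left(-1\right) \left(-1\right) = 1$)
$d{\left(b,k \right)} = 3$
$L{\left(B \right)} = -5 + \frac{\left(1 + B\right) \left(276 + B\right)}{4}$ ($L{\left(B \right)} = -5 + \frac{\left(B + 1\right) \left(B + 276\right)}{4} = -5 + \frac{\left(1 + B\right) \left(276 + B\right)}{4}$)
$\frac{L{\left(d{\left(8,6 \right)} \right)}}{79302} = \frac{64 + \frac{3^{2}}{4} + \frac{277}{4} \cdot 3}{79302} = \left(64 + \frac{1}{4} \cdot 9 + \frac{831}{4}\right) \frac{1}{79302} = \left(64 + \frac{9}{4} + \frac{831}{4}\right) \frac{1}{79302} = 274 \cdot \frac{1}{79302} = \frac{137}{39651}$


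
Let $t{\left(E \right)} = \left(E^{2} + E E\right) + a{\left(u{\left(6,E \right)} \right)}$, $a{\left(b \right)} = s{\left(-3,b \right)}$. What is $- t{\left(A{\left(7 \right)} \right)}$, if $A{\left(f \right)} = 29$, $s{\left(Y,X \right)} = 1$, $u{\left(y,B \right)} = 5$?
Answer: $-1683$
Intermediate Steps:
$a{\left(b \right)} = 1$
$t{\left(E \right)} = 1 + 2 E^{2}$ ($t{\left(E \right)} = \left(E^{2} + E E\right) + 1 = \left(E^{2} + E^{2}\right) + 1 = 2 E^{2} + 1 = 1 + 2 E^{2}$)
$- t{\left(A{\left(7 \right)} \right)} = - (1 + 2 \cdot 29^{2}) = - (1 + 2 \cdot 841) = - (1 + 1682) = \left(-1\right) 1683 = -1683$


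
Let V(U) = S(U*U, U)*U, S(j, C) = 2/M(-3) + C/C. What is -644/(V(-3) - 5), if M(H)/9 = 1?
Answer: 966/13 ≈ 74.308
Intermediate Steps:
M(H) = 9 (M(H) = 9*1 = 9)
S(j, C) = 11/9 (S(j, C) = 2/9 + C/C = 2*(1/9) + 1 = 2/9 + 1 = 11/9)
V(U) = 11*U/9
-644/(V(-3) - 5) = -644/((11/9)*(-3) - 5) = -644/(-11/3 - 5) = -644/(-26/3) = -644*(-3/26) = 966/13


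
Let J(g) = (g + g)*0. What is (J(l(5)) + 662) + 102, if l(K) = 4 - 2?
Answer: 764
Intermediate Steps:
l(K) = 2
J(g) = 0 (J(g) = (2*g)*0 = 0)
(J(l(5)) + 662) + 102 = (0 + 662) + 102 = 662 + 102 = 764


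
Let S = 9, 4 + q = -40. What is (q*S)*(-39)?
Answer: 15444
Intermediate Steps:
q = -44 (q = -4 - 40 = -44)
(q*S)*(-39) = -44*9*(-39) = -396*(-39) = 15444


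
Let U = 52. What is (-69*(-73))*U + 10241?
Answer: 272165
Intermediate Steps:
(-69*(-73))*U + 10241 = -69*(-73)*52 + 10241 = 5037*52 + 10241 = 261924 + 10241 = 272165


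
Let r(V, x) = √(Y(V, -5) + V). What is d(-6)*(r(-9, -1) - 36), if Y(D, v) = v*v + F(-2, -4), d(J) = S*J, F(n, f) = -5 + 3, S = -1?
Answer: -216 + 6*√14 ≈ -193.55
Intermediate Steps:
F(n, f) = -2
d(J) = -J
Y(D, v) = -2 + v² (Y(D, v) = v*v - 2 = v² - 2 = -2 + v²)
r(V, x) = √(23 + V) (r(V, x) = √((-2 + (-5)²) + V) = √((-2 + 25) + V) = √(23 + V))
d(-6)*(r(-9, -1) - 36) = (-1*(-6))*(√(23 - 9) - 36) = 6*(√14 - 36) = 6*(-36 + √14) = -216 + 6*√14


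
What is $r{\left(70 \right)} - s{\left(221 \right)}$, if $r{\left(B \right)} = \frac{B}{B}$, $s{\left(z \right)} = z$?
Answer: $-220$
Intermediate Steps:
$r{\left(B \right)} = 1$
$r{\left(70 \right)} - s{\left(221 \right)} = 1 - 221 = -220$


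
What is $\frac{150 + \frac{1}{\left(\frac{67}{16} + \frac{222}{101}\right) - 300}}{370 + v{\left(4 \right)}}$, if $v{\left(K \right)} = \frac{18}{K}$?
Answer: $\frac{142341068}{355386269} \approx 0.40053$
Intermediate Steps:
$\frac{150 + \frac{1}{\left(\frac{67}{16} + \frac{222}{101}\right) - 300}}{370 + v{\left(4 \right)}} = \frac{150 + \frac{1}{\left(\frac{67}{16} + \frac{222}{101}\right) - 300}}{370 + \frac{18}{4}} = \frac{150 + \frac{1}{\left(67 \cdot \frac{1}{16} + 222 \cdot \frac{1}{101}\right) - 300}}{370 + 18 \cdot \frac{1}{4}} = \frac{150 + \frac{1}{\left(\frac{67}{16} + \frac{222}{101}\right) - 300}}{370 + \frac{9}{2}} = \frac{150 + \frac{1}{\frac{10319}{1616} - 300}}{\frac{749}{2}} = \left(150 + \frac{1}{- \frac{474481}{1616}}\right) \frac{2}{749} = \left(150 - \frac{1616}{474481}\right) \frac{2}{749} = \frac{71170534}{474481} \cdot \frac{2}{749} = \frac{142341068}{355386269}$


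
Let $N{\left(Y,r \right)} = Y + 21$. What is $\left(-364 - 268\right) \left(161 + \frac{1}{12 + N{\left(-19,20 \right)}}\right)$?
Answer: $- \frac{712580}{7} \approx -1.018 \cdot 10^{5}$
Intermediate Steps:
$N{\left(Y,r \right)} = 21 + Y$
$\left(-364 - 268\right) \left(161 + \frac{1}{12 + N{\left(-19,20 \right)}}\right) = \left(-364 - 268\right) \left(161 + \frac{1}{12 + \left(21 - 19\right)}\right) = - 632 \left(161 + \frac{1}{12 + 2}\right) = - 632 \left(161 + \frac{1}{14}\right) = \left(-632\right) \frac{2255}{14} = - \frac{712580}{7}$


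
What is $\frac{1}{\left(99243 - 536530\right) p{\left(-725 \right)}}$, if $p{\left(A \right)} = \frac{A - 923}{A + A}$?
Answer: $- \frac{725}{360324488} \approx -2.0121 \cdot 10^{-6}$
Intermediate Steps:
$p{\left(A \right)} = \frac{-923 + A}{2 A}$
$\frac{1}{\left(99243 - 536530\right) p{\left(-725 \right)}} = \frac{1}{\left(99243 - 536530\right) \frac{-923 - 725}{2 \left(-725\right)}} = \frac{1}{\left(-437287\right) \frac{1}{2} \left(- \frac{1}{725}\right) \left(-1648\right)} = - \frac{1}{437287 \cdot \frac{824}{725}} = \left(- \frac{1}{437287}\right) \frac{725}{824} = - \frac{725}{360324488}$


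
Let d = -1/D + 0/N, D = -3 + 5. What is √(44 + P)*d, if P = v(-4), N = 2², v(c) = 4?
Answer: -2*√3 ≈ -3.4641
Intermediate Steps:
N = 4
P = 4
D = 2
d = -½ (d = -1/2 + 0/4 = -1*½ + 0*(¼) = -½ + 0 = -½ ≈ -0.50000)
√(44 + P)*d = √(44 + 4)*(-½) = √48*(-½) = (4*√3)*(-½) = -2*√3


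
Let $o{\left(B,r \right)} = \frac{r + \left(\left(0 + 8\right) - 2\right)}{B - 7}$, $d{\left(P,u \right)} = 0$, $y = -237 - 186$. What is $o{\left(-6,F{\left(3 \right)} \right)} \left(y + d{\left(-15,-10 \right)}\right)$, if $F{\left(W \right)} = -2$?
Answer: $\frac{1692}{13} \approx 130.15$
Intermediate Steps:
$y = -423$
$o{\left(B,r \right)} = \frac{6 + r}{-7 + B}$ ($o{\left(B,r \right)} = \frac{r + \left(8 - 2\right)}{-7 + B} = \frac{r + 6}{-7 + B} = \frac{6 + r}{-7 + B}$)
$o{\left(-6,F{\left(3 \right)} \right)} \left(y + d{\left(-15,-10 \right)}\right) = \frac{6 - 2}{-7 - 6} \left(-423 + 0\right) = \frac{1}{-13} \cdot 4 \left(-423\right) = \left(- \frac{1}{13}\right) 4 \left(-423\right) = \left(- \frac{4}{13}\right) \left(-423\right) = \frac{1692}{13}$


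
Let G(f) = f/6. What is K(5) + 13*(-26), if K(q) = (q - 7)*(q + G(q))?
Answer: -1049/3 ≈ -349.67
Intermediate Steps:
G(f) = f/6 (G(f) = f*(1/6) = f/6)
K(q) = 7*q*(-7 + q)/6 (K(q) = (q - 7)*(q + q/6) = (-7 + q)*(7*q/6) = 7*q*(-7 + q)/6)
K(5) + 13*(-26) = (7/6)*5*(-7 + 5) + 13*(-26) = (7/6)*5*(-2) - 338 = -35/3 - 338 = -1049/3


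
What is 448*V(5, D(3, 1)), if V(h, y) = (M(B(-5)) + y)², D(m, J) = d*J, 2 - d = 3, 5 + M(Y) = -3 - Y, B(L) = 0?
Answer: 36288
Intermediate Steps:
M(Y) = -8 - Y (M(Y) = -5 + (-3 - Y) = -8 - Y)
d = -1 (d = 2 - 1*3 = 2 - 3 = -1)
D(m, J) = -J
V(h, y) = (-8 + y)² (V(h, y) = ((-8 - 1*0) + y)² = ((-8 + 0) + y)² = (-8 + y)²)
448*V(5, D(3, 1)) = 448*(-8 - 1*1)² = 448*(-8 - 1)² = 448*(-9)² = 448*81 = 36288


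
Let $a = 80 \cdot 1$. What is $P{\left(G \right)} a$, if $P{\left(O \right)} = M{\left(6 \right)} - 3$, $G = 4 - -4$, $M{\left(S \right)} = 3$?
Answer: $0$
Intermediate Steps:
$G = 8$ ($G = 4 + 4 = 8$)
$a = 80$
$P{\left(O \right)} = 0$ ($P{\left(O \right)} = 3 - 3 = 0$)
$P{\left(G \right)} a = 0 \cdot 80 = 0$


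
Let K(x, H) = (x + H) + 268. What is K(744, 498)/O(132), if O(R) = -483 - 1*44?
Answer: -1510/527 ≈ -2.8653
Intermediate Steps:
K(x, H) = 268 + H + x (K(x, H) = (H + x) + 268 = 268 + H + x)
O(R) = -527 (O(R) = -483 - 44 = -527)
K(744, 498)/O(132) = (268 + 498 + 744)/(-527) = 1510*(-1/527) = -1510/527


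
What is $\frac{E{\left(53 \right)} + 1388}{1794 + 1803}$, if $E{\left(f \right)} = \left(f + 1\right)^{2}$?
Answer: $\frac{4304}{3597} \approx 1.1966$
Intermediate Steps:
$E{\left(f \right)} = \left(1 + f\right)^{2}$
$\frac{E{\left(53 \right)} + 1388}{1794 + 1803} = \frac{\left(1 + 53\right)^{2} + 1388}{1794 + 1803} = \frac{54^{2} + 1388}{3597} = \left(2916 + 1388\right) \frac{1}{3597} = 4304 \cdot \frac{1}{3597} = \frac{4304}{3597}$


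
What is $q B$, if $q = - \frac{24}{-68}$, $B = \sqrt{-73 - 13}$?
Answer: $\frac{6 i \sqrt{86}}{17} \approx 3.273 i$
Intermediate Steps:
$B = i \sqrt{86}$ ($B = \sqrt{-86} = i \sqrt{86} \approx 9.2736 i$)
$q = \frac{6}{17}$ ($q = \left(-24\right) \left(- \frac{1}{68}\right) = \frac{6}{17} \approx 0.35294$)
$q B = \frac{6 i \sqrt{86}}{17}$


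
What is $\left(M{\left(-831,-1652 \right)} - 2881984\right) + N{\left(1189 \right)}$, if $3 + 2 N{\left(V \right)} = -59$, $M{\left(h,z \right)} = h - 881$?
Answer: $-2883727$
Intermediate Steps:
$M{\left(h,z \right)} = -881 + h$ ($M{\left(h,z \right)} = h - 881 = -881 + h$)
$N{\left(V \right)} = -31$ ($N{\left(V \right)} = - \frac{3}{2} + \frac{1}{2} \left(-59\right) = - \frac{3}{2} - \frac{59}{2} = -31$)
$\left(M{\left(-831,-1652 \right)} - 2881984\right) + N{\left(1189 \right)} = \left(\left(-881 - 831\right) - 2881984\right) - 31 = \left(-1712 - 2881984\right) - 31 = -2883696 - 31 = -2883727$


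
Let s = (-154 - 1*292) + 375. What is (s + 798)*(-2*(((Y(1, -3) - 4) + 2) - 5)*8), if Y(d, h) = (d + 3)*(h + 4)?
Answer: 34896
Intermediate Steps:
s = -71 (s = (-154 - 292) + 375 = -446 + 375 = -71)
Y(d, h) = (3 + d)*(4 + h)
(s + 798)*(-2*(((Y(1, -3) - 4) + 2) - 5)*8) = (-71 + 798)*(-2*((((12 + 3*(-3) + 4*1 + 1*(-3)) - 4) + 2) - 5)*8) = 727*(-2*((((12 - 9 + 4 - 3) - 4) + 2) - 5)*8) = 727*(-2*(((4 - 4) + 2) - 5)*8) = 727*(-2*((0 + 2) - 5)*8) = 727*(-2*(2 - 5)*8) = 727*(-2*(-3)*8) = 727*(6*8) = 727*48 = 34896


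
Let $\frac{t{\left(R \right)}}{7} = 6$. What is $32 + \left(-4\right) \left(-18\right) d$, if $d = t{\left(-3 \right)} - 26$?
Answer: $1184$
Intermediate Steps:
$t{\left(R \right)} = 42$ ($t{\left(R \right)} = 7 \cdot 6 = 42$)
$d = 16$ ($d = 42 - 26 = 16$)
$32 + \left(-4\right) \left(-18\right) d = 32 + \left(-4\right) \left(-18\right) 16 = 32 + 72 \cdot 16 = 32 + 1152 = 1184$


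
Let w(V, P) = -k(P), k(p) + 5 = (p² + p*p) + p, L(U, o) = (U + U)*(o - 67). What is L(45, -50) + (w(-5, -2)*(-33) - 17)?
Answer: -10514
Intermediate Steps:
L(U, o) = 2*U*(-67 + o) (L(U, o) = (2*U)*(-67 + o) = 2*U*(-67 + o))
k(p) = -5 + p + 2*p² (k(p) = -5 + ((p² + p*p) + p) = -5 + ((p² + p²) + p) = -5 + (2*p² + p) = -5 + (p + 2*p²) = -5 + p + 2*p²)
w(V, P) = 5 - P - 2*P² (w(V, P) = -(-5 + P + 2*P²) = 5 - P - 2*P²)
L(45, -50) + (w(-5, -2)*(-33) - 17) = 2*45*(-67 - 50) + ((5 - 1*(-2) - 2*(-2)²)*(-33) - 17) = 2*45*(-117) + ((5 + 2 - 2*4)*(-33) - 17) = -10530 + ((5 + 2 - 8)*(-33) - 17) = -10530 + (-1*(-33) - 17) = -10530 + (33 - 17) = -10530 + 16 = -10514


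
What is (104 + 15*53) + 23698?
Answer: 24597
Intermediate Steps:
(104 + 15*53) + 23698 = (104 + 795) + 23698 = 899 + 23698 = 24597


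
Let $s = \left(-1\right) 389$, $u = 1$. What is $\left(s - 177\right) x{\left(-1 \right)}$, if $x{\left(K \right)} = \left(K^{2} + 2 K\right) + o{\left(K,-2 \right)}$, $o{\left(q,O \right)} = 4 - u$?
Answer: $-1132$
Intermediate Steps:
$s = -389$
$o{\left(q,O \right)} = 3$ ($o{\left(q,O \right)} = 4 - 1 = 3$)
$x{\left(K \right)} = 3 + K^{2} + 2 K$ ($x{\left(K \right)} = \left(K^{2} + 2 K\right) + 3 = 3 + K^{2} + 2 K$)
$\left(s - 177\right) x{\left(-1 \right)} = \left(-389 - 177\right) \left(3 + \left(-1\right)^{2} + 2 \left(-1\right)\right) = - 566 \left(3 + 1 - 2\right) = \left(-566\right) 2 = -1132$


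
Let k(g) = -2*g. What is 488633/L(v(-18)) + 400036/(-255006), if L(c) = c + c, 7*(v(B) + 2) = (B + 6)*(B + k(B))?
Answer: -436207222073/58651380 ≈ -7437.3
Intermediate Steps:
v(B) = -2 - B*(6 + B)/7 (v(B) = -2 + ((B + 6)*(B - 2*B))/7 = -2 + ((6 + B)*(-B))/7 = -2 + (-B*(6 + B))/7 = -2 - B*(6 + B)/7)
L(c) = 2*c
488633/L(v(-18)) + 400036/(-255006) = 488633/((2*(-2 - 6/7*(-18) - 1/7*(-18)**2))) + 400036/(-255006) = 488633/((2*(-2 + 108/7 - 1/7*324))) + 400036*(-1/255006) = 488633/((2*(-2 + 108/7 - 324/7))) - 200018/127503 = 488633/((2*(-230/7))) - 200018/127503 = 488633/(-460/7) - 200018/127503 = 488633*(-7/460) - 200018/127503 = -3420431/460 - 200018/127503 = -436207222073/58651380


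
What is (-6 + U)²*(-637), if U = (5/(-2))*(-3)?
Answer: -5733/4 ≈ -1433.3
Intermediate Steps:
U = 15/2 (U = (5*(-½))*(-3) = -5/2*(-3) = 15/2 ≈ 7.5000)
(-6 + U)²*(-637) = (-6 + 15/2)²*(-637) = (3/2)²*(-637) = (9/4)*(-637) = -5733/4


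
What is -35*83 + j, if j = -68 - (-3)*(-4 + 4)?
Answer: -2973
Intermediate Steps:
j = -68 (j = -68 - (-3)*0 = -68 - 1*0 = -68 + 0 = -68)
-35*83 + j = -35*83 - 68 = -2905 - 68 = -2973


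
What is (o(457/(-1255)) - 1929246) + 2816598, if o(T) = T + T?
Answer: 1113625846/1255 ≈ 8.8735e+5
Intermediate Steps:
o(T) = 2*T
(o(457/(-1255)) - 1929246) + 2816598 = (2*(457/(-1255)) - 1929246) + 2816598 = (2*(457*(-1/1255)) - 1929246) + 2816598 = (2*(-457/1255) - 1929246) + 2816598 = (-914/1255 - 1929246) + 2816598 = -2421204644/1255 + 2816598 = 1113625846/1255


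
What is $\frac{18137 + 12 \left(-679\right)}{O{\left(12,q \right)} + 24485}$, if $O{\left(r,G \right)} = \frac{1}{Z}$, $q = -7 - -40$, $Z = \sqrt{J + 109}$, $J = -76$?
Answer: $\frac{8071161945}{19784002424} - \frac{9989 \sqrt{33}}{19784002424} \approx 0.40796$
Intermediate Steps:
$Z = \sqrt{33}$ ($Z = \sqrt{-76 + 109} = \sqrt{33} \approx 5.7446$)
$q = 33$ ($q = -7 + 40 = 33$)
$O{\left(r,G \right)} = \frac{\sqrt{33}}{33}$ ($O{\left(r,G \right)} = \frac{1}{\sqrt{33}} = \frac{\sqrt{33}}{33}$)
$\frac{18137 + 12 \left(-679\right)}{O{\left(12,q \right)} + 24485} = \frac{18137 + 12 \left(-679\right)}{\frac{\sqrt{33}}{33} + 24485} = \frac{18137 - 8148}{24485 + \frac{\sqrt{33}}{33}} = \frac{9989}{24485 + \frac{\sqrt{33}}{33}}$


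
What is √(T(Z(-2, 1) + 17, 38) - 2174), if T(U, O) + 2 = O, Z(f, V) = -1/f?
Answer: I*√2138 ≈ 46.239*I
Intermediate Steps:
T(U, O) = -2 + O
√(T(Z(-2, 1) + 17, 38) - 2174) = √((-2 + 38) - 2174) = √(36 - 2174) = √(-2138) = I*√2138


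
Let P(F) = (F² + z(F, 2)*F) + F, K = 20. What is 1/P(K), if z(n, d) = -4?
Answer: 1/340 ≈ 0.0029412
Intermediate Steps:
P(F) = F² - 3*F (P(F) = (F² - 4*F) + F = F² - 3*F)
1/P(K) = 1/(20*(-3 + 20)) = 1/(20*17) = 1/340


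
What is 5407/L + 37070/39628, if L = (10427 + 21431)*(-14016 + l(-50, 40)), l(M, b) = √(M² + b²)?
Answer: 14499552635891489/15500288912937034 - 27035*√41/3129158960924 ≈ 0.93544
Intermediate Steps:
L = -446521728 + 318580*√41 (L = (10427 + 21431)*(-14016 + √((-50)² + 40²)) = 31858*(-14016 + √(2500 + 1600)) = 31858*(-14016 + √4100) = 31858*(-14016 + 10*√41) = -446521728 + 318580*√41 ≈ -4.4448e+8)
5407/L + 37070/39628 = 5407/(-446521728 + 318580*√41) + 37070/39628 = 5407/(-446521728 + 318580*√41) + 37070*(1/39628) = 5407/(-446521728 + 318580*√41) + 18535/19814 = 18535/19814 + 5407/(-446521728 + 318580*√41)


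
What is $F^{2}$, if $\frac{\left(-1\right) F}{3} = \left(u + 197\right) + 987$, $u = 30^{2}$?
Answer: $39087504$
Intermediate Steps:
$u = 900$
$F = -6252$ ($F = - 3 \left(\left(900 + 197\right) + 987\right) = - 3 \left(1097 + 987\right) = \left(-3\right) 2084 = -6252$)
$F^{2} = \left(-6252\right)^{2} = 39087504$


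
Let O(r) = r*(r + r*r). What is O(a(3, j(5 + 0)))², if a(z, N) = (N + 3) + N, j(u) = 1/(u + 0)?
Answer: 40424164/15625 ≈ 2587.1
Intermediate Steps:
j(u) = 1/u
a(z, N) = 3 + 2*N (a(z, N) = (3 + N) + N = 3 + 2*N)
O(r) = r*(r + r²)
O(a(3, j(5 + 0)))² = ((3 + 2/(5 + 0))²*(1 + (3 + 2/(5 + 0))))² = ((3 + 2/5)²*(1 + (3 + 2/5)))² = ((3 + 2*(⅕))²*(1 + (3 + 2*(⅕))))² = ((3 + ⅖)²*(1 + (3 + ⅖)))² = ((17/5)²*(1 + 17/5))² = ((289/25)*(22/5))² = (6358/125)² = 40424164/15625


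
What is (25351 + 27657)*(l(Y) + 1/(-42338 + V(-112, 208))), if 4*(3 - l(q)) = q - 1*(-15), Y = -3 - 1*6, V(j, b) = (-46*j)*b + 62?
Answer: 20461233772/257335 ≈ 79512.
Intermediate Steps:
V(j, b) = 62 - 46*b*j (V(j, b) = -46*b*j + 62 = 62 - 46*b*j)
Y = -9 (Y = -3 - 6 = -9)
l(q) = -¾ - q/4 (l(q) = 3 - (q - 1*(-15))/4 = 3 - (q + 15)/4 = 3 - (15 + q)/4 = 3 + (-15/4 - q/4) = -¾ - q/4)
(25351 + 27657)*(l(Y) + 1/(-42338 + V(-112, 208))) = (25351 + 27657)*((-¾ - ¼*(-9)) + 1/(-42338 + (62 - 46*208*(-112)))) = 53008*((-¾ + 9/4) + 1/(-42338 + (62 + 1071616))) = 53008*(3/2 + 1/(-42338 + 1071678)) = 53008*(3/2 + 1/1029340) = 53008*(1544011/1029340) = 20461233772/257335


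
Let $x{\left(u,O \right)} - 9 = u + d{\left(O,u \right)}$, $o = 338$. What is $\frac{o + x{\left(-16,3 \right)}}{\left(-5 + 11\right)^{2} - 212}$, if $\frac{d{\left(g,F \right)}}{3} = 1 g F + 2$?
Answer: $- \frac{193}{176} \approx -1.0966$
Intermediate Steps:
$d{\left(g,F \right)} = 6 + 3 F g$ ($d{\left(g,F \right)} = 3 \left(1 g F + 2\right) = 3 \left(g F + 2\right) = 3 \left(F g + 2\right) = 3 \left(2 + F g\right) = 6 + 3 F g$)
$x{\left(u,O \right)} = 15 + u + 3 O u$ ($x{\left(u,O \right)} = 9 + \left(u + \left(6 + 3 u O\right)\right) = 9 + \left(u + \left(6 + 3 O u\right)\right) = 9 + \left(6 + u + 3 O u\right) = 15 + u + 3 O u$)
$\frac{o + x{\left(-16,3 \right)}}{\left(-5 + 11\right)^{2} - 212} = \frac{338 + \left(15 - 16 + 3 \cdot 3 \left(-16\right)\right)}{\left(-5 + 11\right)^{2} - 212} = \frac{338 - 145}{6^{2} - 212} = \frac{338 - 145}{36 - 212} = \frac{193}{-176} = 193 \left(- \frac{1}{176}\right) = - \frac{193}{176}$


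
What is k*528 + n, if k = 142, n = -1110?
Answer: 73866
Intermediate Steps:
k*528 + n = 142*528 - 1110 = 74976 - 1110 = 73866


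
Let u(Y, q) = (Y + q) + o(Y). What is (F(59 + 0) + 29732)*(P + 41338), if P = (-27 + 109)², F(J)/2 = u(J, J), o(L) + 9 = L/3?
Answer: 4324042016/3 ≈ 1.4413e+9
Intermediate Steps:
o(L) = -9 + L/3
u(Y, q) = -9 + q + 4*Y/3 (u(Y, q) = (Y + q) + (-9 + Y/3) = -9 + q + 4*Y/3)
F(J) = -18 + 14*J/3 (F(J) = 2*(-9 + J + 4*J/3) = 2*(-9 + 7*J/3) = -18 + 14*J/3)
P = 6724 (P = 82² = 6724)
(F(59 + 0) + 29732)*(P + 41338) = ((-18 + 14*(59 + 0)/3) + 29732)*(6724 + 41338) = ((-18 + (14/3)*59) + 29732)*48062 = ((-18 + 826/3) + 29732)*48062 = (772/3 + 29732)*48062 = (89968/3)*48062 = 4324042016/3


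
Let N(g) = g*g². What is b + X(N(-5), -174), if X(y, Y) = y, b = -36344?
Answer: -36469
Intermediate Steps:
N(g) = g³
b + X(N(-5), -174) = -36344 + (-5)³ = -36344 - 125 = -36469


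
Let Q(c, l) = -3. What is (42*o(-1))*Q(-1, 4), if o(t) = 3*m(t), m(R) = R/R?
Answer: -378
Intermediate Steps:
m(R) = 1
o(t) = 3 (o(t) = 3*1 = 3)
(42*o(-1))*Q(-1, 4) = (42*3)*(-3) = 126*(-3) = -378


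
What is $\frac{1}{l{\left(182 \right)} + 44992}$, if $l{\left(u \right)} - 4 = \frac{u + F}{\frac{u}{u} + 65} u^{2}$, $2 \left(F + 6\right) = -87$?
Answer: $\frac{33}{3679333} \approx 8.969 \cdot 10^{-6}$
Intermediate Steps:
$F = - \frac{99}{2}$ ($F = -6 + \frac{1}{2} \left(-87\right) = -6 - \frac{87}{2} = - \frac{99}{2} \approx -49.5$)
$l{\left(u \right)} = 4 + u^{2} \left(- \frac{3}{4} + \frac{u}{66}\right)$ ($l{\left(u \right)} = 4 + \frac{u - \frac{99}{2}}{\frac{u}{u} + 65} u^{2} = 4 + \frac{- \frac{99}{2} + u}{1 + 65} u^{2} = 4 + \frac{- \frac{99}{2} + u}{66} u^{2} = 4 + \left(- \frac{99}{2} + u\right) \frac{1}{66} u^{2} = 4 + \left(- \frac{3}{4} + \frac{u}{66}\right) u^{2} = 4 + u^{2} \left(- \frac{3}{4} + \frac{u}{66}\right)$)
$\frac{1}{l{\left(182 \right)} + 44992} = \frac{1}{\left(4 - \frac{3 \cdot 182^{2}}{4} + \frac{182^{3}}{66}\right) + 44992} = \frac{1}{\left(4 - 24843 + \frac{1}{66} \cdot 6028568\right) + 44992} = \frac{1}{\left(4 - 24843 + \frac{3014284}{33}\right) + 44992} = \frac{1}{\frac{2194597}{33} + 44992} = \frac{1}{\frac{3679333}{33}} = \frac{33}{3679333}$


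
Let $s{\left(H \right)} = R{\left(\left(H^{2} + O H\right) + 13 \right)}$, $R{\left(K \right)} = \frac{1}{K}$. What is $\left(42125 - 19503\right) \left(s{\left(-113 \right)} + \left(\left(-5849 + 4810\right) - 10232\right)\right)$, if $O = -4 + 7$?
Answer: $- \frac{3172623566344}{12443} \approx -2.5497 \cdot 10^{8}$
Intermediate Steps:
$O = 3$
$s{\left(H \right)} = \frac{1}{13 + H^{2} + 3 H}$ ($s{\left(H \right)} = \frac{1}{\left(H^{2} + 3 H\right) + 13} = \frac{1}{13 + H^{2} + 3 H}$)
$\left(42125 - 19503\right) \left(s{\left(-113 \right)} + \left(\left(-5849 + 4810\right) - 10232\right)\right) = \left(42125 - 19503\right) \left(\frac{1}{13 + \left(-113\right)^{2} + 3 \left(-113\right)} + \left(\left(-5849 + 4810\right) - 10232\right)\right) = 22622 \left(\frac{1}{13 + 12769 - 339} - 11271\right) = 22622 \left(\frac{1}{12443} - 11271\right) = 22622 \left(- \frac{140245052}{12443}\right) = - \frac{3172623566344}{12443}$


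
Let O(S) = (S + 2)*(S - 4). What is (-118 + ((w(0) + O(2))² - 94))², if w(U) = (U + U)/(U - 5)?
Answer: 21904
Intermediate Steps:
O(S) = (-4 + S)*(2 + S) (O(S) = (2 + S)*(-4 + S) = (-4 + S)*(2 + S))
w(U) = 2*U/(-5 + U) (w(U) = (2*U)/(-5 + U) = 2*U/(-5 + U))
(-118 + ((w(0) + O(2))² - 94))² = (-118 + ((2*0/(-5 + 0) + (-8 + 2² - 2*2))² - 94))² = (-118 + ((2*0/(-5) + (-8 + 4 - 4))² - 94))² = (-118 + ((2*0*(-⅕) - 8)² - 94))² = (-118 + ((0 - 8)² - 94))² = (-118 + ((-8)² - 94))² = (-118 + (64 - 94))² = (-118 - 30)² = (-148)² = 21904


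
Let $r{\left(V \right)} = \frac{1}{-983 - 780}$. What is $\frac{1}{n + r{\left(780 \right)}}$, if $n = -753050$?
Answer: $- \frac{1763}{1327627151} \approx -1.3279 \cdot 10^{-6}$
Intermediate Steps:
$r{\left(V \right)} = - \frac{1}{1763}$ ($r{\left(V \right)} = \frac{1}{-1763} = - \frac{1}{1763}$)
$\frac{1}{n + r{\left(780 \right)}} = \frac{1}{-753050 - \frac{1}{1763}} = \frac{1}{- \frac{1327627151}{1763}} = - \frac{1763}{1327627151}$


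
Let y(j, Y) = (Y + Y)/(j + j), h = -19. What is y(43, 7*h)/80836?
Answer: -19/496564 ≈ -3.8263e-5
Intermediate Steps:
y(j, Y) = Y/j (y(j, Y) = (2*Y)/((2*j)) = (2*Y)*(1/(2*j)) = Y/j)
y(43, 7*h)/80836 = ((7*(-19))/43)/80836 = -133*1/43*(1/80836) = -133/43*1/80836 = -19/496564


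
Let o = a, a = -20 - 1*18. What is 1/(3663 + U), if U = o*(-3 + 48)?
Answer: 1/1953 ≈ 0.00051203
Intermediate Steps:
a = -38 (a = -20 - 18 = -38)
o = -38
U = -1710 (U = -38*(-3 + 48) = -38*45 = -1710)
1/(3663 + U) = 1/(3663 - 1710) = 1/1953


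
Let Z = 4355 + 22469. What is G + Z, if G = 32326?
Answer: 59150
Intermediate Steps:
Z = 26824
G + Z = 32326 + 26824 = 59150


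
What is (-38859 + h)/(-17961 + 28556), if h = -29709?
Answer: -68568/10595 ≈ -6.4717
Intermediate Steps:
(-38859 + h)/(-17961 + 28556) = (-38859 - 29709)/(-17961 + 28556) = -68568/10595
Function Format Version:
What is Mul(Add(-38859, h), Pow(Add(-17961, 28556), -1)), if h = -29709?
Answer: Rational(-68568, 10595) ≈ -6.4717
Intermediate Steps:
Mul(Add(-38859, h), Pow(Add(-17961, 28556), -1)) = Mul(Add(-38859, -29709), Pow(Add(-17961, 28556), -1)) = Mul(-68568, Pow(10595, -1)) = Mul(-68568, Rational(1, 10595)) = Rational(-68568, 10595)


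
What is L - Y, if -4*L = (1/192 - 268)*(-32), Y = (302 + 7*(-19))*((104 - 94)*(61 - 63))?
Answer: 29665/24 ≈ 1236.0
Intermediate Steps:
Y = -3380 (Y = (302 - 133)*(10*(-2)) = 169*(-20) = -3380)
L = -51455/24 (L = -(1/192 - 268)*(-32)/4 = -(-51455)*(-32)/768 = -¼*51455/6 = -51455/24 ≈ -2144.0)
L - Y = -51455/24 - 1*(-3380) = -51455/24 + 3380 = 29665/24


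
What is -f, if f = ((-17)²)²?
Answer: -83521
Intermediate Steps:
f = 83521 (f = 289² = 83521)
-f = -1*83521 = -83521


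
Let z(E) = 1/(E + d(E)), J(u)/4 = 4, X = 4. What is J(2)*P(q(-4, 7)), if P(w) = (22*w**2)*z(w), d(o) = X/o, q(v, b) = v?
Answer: -5632/5 ≈ -1126.4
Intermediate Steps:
J(u) = 16 (J(u) = 4*4 = 16)
d(o) = 4/o
z(E) = 1/(E + 4/E)
P(w) = 22*w**3/(4 + w**2) (P(w) = (22*w**2)*(w/(4 + w**2)) = 22*w**3/(4 + w**2))
J(2)*P(q(-4, 7)) = 16*(22*(-4)**3/(4 + (-4)**2)) = 16*(22*(-64)/(4 + 16)) = 16*(22*(-64)/20) = 16*(22*(-64)*(1/20)) = 16*(-352/5) = -5632/5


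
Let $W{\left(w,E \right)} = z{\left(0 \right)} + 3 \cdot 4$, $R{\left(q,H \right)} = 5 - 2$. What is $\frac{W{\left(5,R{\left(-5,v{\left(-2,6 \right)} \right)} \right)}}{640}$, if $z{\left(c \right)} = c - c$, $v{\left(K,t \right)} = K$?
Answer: $\frac{3}{160} \approx 0.01875$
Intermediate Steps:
$z{\left(c \right)} = 0$
$R{\left(q,H \right)} = 3$ ($R{\left(q,H \right)} = 5 - 2 = 3$)
$W{\left(w,E \right)} = 12$ ($W{\left(w,E \right)} = 0 + 3 \cdot 4 = 0 + 12 = 12$)
$\frac{W{\left(5,R{\left(-5,v{\left(-2,6 \right)} \right)} \right)}}{640} = \frac{12}{640} = 12 \cdot \frac{1}{640} = \frac{3}{160}$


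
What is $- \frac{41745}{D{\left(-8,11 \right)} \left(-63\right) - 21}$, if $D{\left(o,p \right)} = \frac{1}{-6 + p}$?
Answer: $\frac{69575}{56} \approx 1242.4$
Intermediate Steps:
$- \frac{41745}{D{\left(-8,11 \right)} \left(-63\right) - 21} = - \frac{41745}{\frac{1}{-6 + 11} \left(-63\right) - 21} = - \frac{41745}{\frac{1}{5} \left(-63\right) - 21} = - \frac{41745}{- \frac{63}{5} - 21} = - \frac{41745}{- \frac{168}{5}} = \left(-41745\right) \left(- \frac{5}{168}\right) = \frac{69575}{56}$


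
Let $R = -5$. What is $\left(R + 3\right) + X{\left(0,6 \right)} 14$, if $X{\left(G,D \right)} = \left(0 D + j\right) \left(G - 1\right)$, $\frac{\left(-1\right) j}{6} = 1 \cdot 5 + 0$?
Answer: $418$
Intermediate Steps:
$j = -30$ ($j = - 6 \left(1 \cdot 5 + 0\right) = - 6 \left(5 + 0\right) = \left(-6\right) 5 = -30$)
$X{\left(G,D \right)} = 30 - 30 G$ ($X{\left(G,D \right)} = \left(0 D - 30\right) \left(G - 1\right) = \left(0 - 30\right) \left(-1 + G\right) = - 30 \left(-1 + G\right) = 30 - 30 G$)
$\left(R + 3\right) + X{\left(0,6 \right)} 14 = \left(-5 + 3\right) + \left(30 - 0\right) 14 = -2 + \left(30 + 0\right) 14 = -2 + 30 \cdot 14 = -2 + 420 = 418$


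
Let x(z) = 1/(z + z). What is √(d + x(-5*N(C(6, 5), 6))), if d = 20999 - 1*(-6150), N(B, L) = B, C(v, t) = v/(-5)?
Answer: √977367/6 ≈ 164.77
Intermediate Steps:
C(v, t) = -v/5 (C(v, t) = v*(-⅕) = -v/5)
x(z) = 1/(2*z)
d = 27149 (d = 20999 + 6150 = 27149)
√(d + x(-5*N(C(6, 5), 6))) = √(27149 + 1/(2*((-(-1)*6)))) = √(27149 + 1/(2*((-5*(-6/5))))) = √(27149 + (½)/6) = √(27149 + (½)*(⅙)) = √(27149 + 1/12) = √(325789/12) = √977367/6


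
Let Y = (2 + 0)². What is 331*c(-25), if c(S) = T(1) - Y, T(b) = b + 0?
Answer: -993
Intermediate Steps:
T(b) = b
Y = 4 (Y = 2² = 4)
c(S) = -3 (c(S) = 1 - 1*4 = 1 - 4 = -3)
331*c(-25) = 331*(-3) = -993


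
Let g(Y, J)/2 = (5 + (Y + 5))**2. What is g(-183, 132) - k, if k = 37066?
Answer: 22792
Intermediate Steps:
g(Y, J) = 2*(10 + Y)**2 (g(Y, J) = 2*(5 + (Y + 5))**2 = 2*(5 + (5 + Y))**2 = 2*(10 + Y)**2)
g(-183, 132) - k = 2*(10 - 183)**2 - 1*37066 = 2*(-173)**2 - 37066 = 2*29929 - 37066 = 59858 - 37066 = 22792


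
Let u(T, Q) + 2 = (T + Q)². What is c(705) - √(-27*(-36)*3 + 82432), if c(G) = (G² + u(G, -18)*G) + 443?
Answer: 333234203 - 2*√21337 ≈ 3.3323e+8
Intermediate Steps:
u(T, Q) = -2 + (Q + T)² (u(T, Q) = -2 + (T + Q)² = -2 + (Q + T)²)
c(G) = 443 + G² + G*(-2 + (-18 + G)²) (c(G) = (G² + (-2 + (-18 + G)²)*G) + 443 = (G² + G*(-2 + (-18 + G)²)) + 443 = 443 + G² + G*(-2 + (-18 + G)²))
c(705) - √(-27*(-36)*3 + 82432) = (443 + 705² + 705*(-2 + (-18 + 705)²)) - √(-27*(-36)*3 + 82432) = (443 + 497025 + 705*(-2 + 687²)) - √(972*3 + 82432) = (443 + 497025 + 705*(-2 + 471969)) - √(2916 + 82432) = (443 + 497025 + 705*471967) - √85348 = (443 + 497025 + 332736735) - 2*√21337 = 333234203 - 2*√21337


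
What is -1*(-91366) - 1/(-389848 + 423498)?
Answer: 3074465899/33650 ≈ 91366.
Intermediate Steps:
-1*(-91366) - 1/(-389848 + 423498) = 91366 - 1/33650 = 3074465899/33650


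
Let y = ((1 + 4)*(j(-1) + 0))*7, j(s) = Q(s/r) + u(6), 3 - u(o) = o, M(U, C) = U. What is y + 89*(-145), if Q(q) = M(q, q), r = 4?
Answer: -52075/4 ≈ -13019.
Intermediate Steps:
Q(q) = q
u(o) = 3 - o
j(s) = -3 + s/4 (j(s) = s/4 + (3 - 1*6) = s*(¼) + (3 - 6) = s/4 - 3 = -3 + s/4)
y = -455/4 (y = ((1 + 4)*((-3 + (¼)*(-1)) + 0))*7 = (5*((-3 - ¼) + 0))*7 = (5*(-13/4 + 0))*7 = (5*(-13/4))*7 = -65/4*7 = -455/4 ≈ -113.75)
y + 89*(-145) = -455/4 + 89*(-145) = -455/4 - 12905 = -52075/4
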